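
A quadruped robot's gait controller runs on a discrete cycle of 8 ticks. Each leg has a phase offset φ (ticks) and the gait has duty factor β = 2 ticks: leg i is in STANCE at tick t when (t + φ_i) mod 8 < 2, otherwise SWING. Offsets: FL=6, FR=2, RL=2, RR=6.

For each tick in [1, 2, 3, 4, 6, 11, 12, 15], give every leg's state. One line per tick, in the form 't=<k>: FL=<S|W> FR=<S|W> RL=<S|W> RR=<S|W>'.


t=1: phase=(7,3,3,7) vs β=2 → FL=W FR=W RL=W RR=W
t=2: phase=(0,4,4,0) vs β=2 → FL=S FR=W RL=W RR=S
t=3: phase=(1,5,5,1) vs β=2 → FL=S FR=W RL=W RR=S
t=4: phase=(2,6,6,2) vs β=2 → FL=W FR=W RL=W RR=W
t=6: phase=(4,0,0,4) vs β=2 → FL=W FR=S RL=S RR=W
t=11: phase=(1,5,5,1) vs β=2 → FL=S FR=W RL=W RR=S
t=12: phase=(2,6,6,2) vs β=2 → FL=W FR=W RL=W RR=W
t=15: phase=(5,1,1,5) vs β=2 → FL=W FR=S RL=S RR=W

t=1: FL=W FR=W RL=W RR=W
t=2: FL=S FR=W RL=W RR=S
t=3: FL=S FR=W RL=W RR=S
t=4: FL=W FR=W RL=W RR=W
t=6: FL=W FR=S RL=S RR=W
t=11: FL=S FR=W RL=W RR=S
t=12: FL=W FR=W RL=W RR=W
t=15: FL=W FR=S RL=S RR=W


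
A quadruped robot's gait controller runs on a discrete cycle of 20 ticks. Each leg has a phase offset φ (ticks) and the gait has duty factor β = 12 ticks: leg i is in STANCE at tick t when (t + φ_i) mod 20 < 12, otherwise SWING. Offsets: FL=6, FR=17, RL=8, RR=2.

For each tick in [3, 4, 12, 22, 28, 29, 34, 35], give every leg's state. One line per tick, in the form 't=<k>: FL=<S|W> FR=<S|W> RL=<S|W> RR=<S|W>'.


t=3: phase=(9,0,11,5) vs β=12 → FL=S FR=S RL=S RR=S
t=4: phase=(10,1,12,6) vs β=12 → FL=S FR=S RL=W RR=S
t=12: phase=(18,9,0,14) vs β=12 → FL=W FR=S RL=S RR=W
t=22: phase=(8,19,10,4) vs β=12 → FL=S FR=W RL=S RR=S
t=28: phase=(14,5,16,10) vs β=12 → FL=W FR=S RL=W RR=S
t=29: phase=(15,6,17,11) vs β=12 → FL=W FR=S RL=W RR=S
t=34: phase=(0,11,2,16) vs β=12 → FL=S FR=S RL=S RR=W
t=35: phase=(1,12,3,17) vs β=12 → FL=S FR=W RL=S RR=W

t=3: FL=S FR=S RL=S RR=S
t=4: FL=S FR=S RL=W RR=S
t=12: FL=W FR=S RL=S RR=W
t=22: FL=S FR=W RL=S RR=S
t=28: FL=W FR=S RL=W RR=S
t=29: FL=W FR=S RL=W RR=S
t=34: FL=S FR=S RL=S RR=W
t=35: FL=S FR=W RL=S RR=W


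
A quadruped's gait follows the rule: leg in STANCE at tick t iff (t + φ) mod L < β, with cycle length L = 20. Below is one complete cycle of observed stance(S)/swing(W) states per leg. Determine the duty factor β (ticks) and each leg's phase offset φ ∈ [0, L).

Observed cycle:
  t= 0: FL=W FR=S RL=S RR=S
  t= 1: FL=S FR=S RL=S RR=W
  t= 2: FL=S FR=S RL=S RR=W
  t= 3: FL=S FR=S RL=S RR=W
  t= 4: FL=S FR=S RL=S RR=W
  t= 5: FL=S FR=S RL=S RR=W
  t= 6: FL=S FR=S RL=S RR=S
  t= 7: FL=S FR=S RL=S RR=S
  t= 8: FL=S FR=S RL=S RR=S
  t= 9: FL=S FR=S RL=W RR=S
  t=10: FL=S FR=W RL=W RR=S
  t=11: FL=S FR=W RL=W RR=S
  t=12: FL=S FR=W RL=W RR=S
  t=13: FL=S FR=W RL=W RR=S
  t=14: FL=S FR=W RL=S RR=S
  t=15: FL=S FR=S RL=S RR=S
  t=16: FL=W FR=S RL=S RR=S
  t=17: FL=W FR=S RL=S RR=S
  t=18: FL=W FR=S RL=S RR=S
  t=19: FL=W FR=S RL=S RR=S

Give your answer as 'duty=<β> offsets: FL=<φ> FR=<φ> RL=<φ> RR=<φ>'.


duty β = stance ticks per leg = 15
FL: stance ticks = 15; W→S at t=1 → φ=19
FR: stance ticks = 15; W→S at t=15 → φ=5
RL: stance ticks = 15; W→S at t=14 → φ=6
RR: stance ticks = 15; W→S at t=6 → φ=14

duty=15 offsets: FL=19 FR=5 RL=6 RR=14


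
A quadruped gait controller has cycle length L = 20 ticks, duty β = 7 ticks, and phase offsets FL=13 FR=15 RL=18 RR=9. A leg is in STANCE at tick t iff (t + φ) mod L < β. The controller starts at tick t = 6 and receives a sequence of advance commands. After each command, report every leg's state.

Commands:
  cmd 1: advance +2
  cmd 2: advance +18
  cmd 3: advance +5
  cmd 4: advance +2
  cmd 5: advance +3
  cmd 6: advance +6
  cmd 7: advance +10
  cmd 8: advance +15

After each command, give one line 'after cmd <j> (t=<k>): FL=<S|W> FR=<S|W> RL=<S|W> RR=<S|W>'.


start t=6: FL=W FR=S RL=S RR=W
cmd 1: advance +2 → t=8, phase=(1,3,6,17) → FL=S FR=S RL=S RR=W
cmd 2: advance +18 → t=26, phase=(19,1,4,15) → FL=W FR=S RL=S RR=W
cmd 3: advance +5 → t=31, phase=(4,6,9,0) → FL=S FR=S RL=W RR=S
cmd 4: advance +2 → t=33, phase=(6,8,11,2) → FL=S FR=W RL=W RR=S
cmd 5: advance +3 → t=36, phase=(9,11,14,5) → FL=W FR=W RL=W RR=S
cmd 6: advance +6 → t=42, phase=(15,17,0,11) → FL=W FR=W RL=S RR=W
cmd 7: advance +10 → t=52, phase=(5,7,10,1) → FL=S FR=W RL=W RR=S
cmd 8: advance +15 → t=67, phase=(0,2,5,16) → FL=S FR=S RL=S RR=W

after cmd 1 (t=8): FL=S FR=S RL=S RR=W
after cmd 2 (t=26): FL=W FR=S RL=S RR=W
after cmd 3 (t=31): FL=S FR=S RL=W RR=S
after cmd 4 (t=33): FL=S FR=W RL=W RR=S
after cmd 5 (t=36): FL=W FR=W RL=W RR=S
after cmd 6 (t=42): FL=W FR=W RL=S RR=W
after cmd 7 (t=52): FL=S FR=W RL=W RR=S
after cmd 8 (t=67): FL=S FR=S RL=S RR=W


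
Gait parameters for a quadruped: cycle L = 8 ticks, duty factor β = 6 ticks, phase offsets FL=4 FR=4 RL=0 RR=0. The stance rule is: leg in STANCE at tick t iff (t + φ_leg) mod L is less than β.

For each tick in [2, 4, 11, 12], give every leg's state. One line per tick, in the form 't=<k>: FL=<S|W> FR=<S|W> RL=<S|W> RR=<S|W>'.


t=2: FL=W FR=W RL=S RR=S
t=4: FL=S FR=S RL=S RR=S
t=11: FL=W FR=W RL=S RR=S
t=12: FL=S FR=S RL=S RR=S

t=2: phase=(6,6,2,2) vs β=6 → FL=W FR=W RL=S RR=S
t=4: phase=(0,0,4,4) vs β=6 → FL=S FR=S RL=S RR=S
t=11: phase=(7,7,3,3) vs β=6 → FL=W FR=W RL=S RR=S
t=12: phase=(0,0,4,4) vs β=6 → FL=S FR=S RL=S RR=S


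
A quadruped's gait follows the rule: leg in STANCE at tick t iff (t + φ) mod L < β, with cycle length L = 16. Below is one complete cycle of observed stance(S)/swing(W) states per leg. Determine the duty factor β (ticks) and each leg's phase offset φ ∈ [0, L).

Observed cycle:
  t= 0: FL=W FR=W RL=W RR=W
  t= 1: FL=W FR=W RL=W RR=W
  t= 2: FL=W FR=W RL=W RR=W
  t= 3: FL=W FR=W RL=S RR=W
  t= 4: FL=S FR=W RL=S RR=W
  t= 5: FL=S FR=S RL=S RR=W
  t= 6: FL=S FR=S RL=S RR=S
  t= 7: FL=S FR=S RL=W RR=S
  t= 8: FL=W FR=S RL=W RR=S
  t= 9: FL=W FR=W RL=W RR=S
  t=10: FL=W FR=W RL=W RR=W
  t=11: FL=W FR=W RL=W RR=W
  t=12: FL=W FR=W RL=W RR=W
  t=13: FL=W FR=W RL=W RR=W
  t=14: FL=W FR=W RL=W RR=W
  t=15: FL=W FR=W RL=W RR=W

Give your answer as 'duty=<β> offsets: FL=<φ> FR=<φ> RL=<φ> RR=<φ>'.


duty β = stance ticks per leg = 4
FL: stance ticks = 4; W→S at t=4 → φ=12
FR: stance ticks = 4; W→S at t=5 → φ=11
RL: stance ticks = 4; W→S at t=3 → φ=13
RR: stance ticks = 4; W→S at t=6 → φ=10

duty=4 offsets: FL=12 FR=11 RL=13 RR=10


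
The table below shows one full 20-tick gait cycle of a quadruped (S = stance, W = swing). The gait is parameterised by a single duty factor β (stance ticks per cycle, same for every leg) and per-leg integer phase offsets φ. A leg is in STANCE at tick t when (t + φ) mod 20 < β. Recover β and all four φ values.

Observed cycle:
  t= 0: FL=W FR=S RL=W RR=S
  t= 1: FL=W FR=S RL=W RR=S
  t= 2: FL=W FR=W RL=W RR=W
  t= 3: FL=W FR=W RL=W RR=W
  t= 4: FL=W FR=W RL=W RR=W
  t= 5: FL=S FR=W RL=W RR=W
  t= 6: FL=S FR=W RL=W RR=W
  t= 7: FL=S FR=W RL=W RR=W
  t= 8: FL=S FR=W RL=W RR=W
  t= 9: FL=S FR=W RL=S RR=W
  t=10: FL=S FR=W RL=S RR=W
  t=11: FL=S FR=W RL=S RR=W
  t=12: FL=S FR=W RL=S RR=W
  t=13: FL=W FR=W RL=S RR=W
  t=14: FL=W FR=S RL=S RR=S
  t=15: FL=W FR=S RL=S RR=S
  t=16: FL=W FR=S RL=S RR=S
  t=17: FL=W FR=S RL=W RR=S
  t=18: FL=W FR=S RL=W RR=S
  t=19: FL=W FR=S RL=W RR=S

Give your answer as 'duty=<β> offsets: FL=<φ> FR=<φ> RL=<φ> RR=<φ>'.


duty β = stance ticks per leg = 8
FL: stance ticks = 8; W→S at t=5 → φ=15
FR: stance ticks = 8; W→S at t=14 → φ=6
RL: stance ticks = 8; W→S at t=9 → φ=11
RR: stance ticks = 8; W→S at t=14 → φ=6

duty=8 offsets: FL=15 FR=6 RL=11 RR=6


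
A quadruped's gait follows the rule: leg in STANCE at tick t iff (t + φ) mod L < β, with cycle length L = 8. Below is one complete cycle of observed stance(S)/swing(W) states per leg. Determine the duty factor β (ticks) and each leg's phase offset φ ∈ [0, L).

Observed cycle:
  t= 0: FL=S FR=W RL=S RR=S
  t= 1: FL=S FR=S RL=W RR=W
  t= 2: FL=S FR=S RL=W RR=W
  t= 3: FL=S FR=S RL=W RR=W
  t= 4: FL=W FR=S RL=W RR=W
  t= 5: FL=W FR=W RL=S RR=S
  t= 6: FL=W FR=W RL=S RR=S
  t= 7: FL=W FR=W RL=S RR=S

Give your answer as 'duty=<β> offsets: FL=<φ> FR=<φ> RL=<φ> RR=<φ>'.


duty β = stance ticks per leg = 4
FL: stance ticks = 4; W→S at t=0 → φ=0
FR: stance ticks = 4; W→S at t=1 → φ=7
RL: stance ticks = 4; W→S at t=5 → φ=3
RR: stance ticks = 4; W→S at t=5 → φ=3

duty=4 offsets: FL=0 FR=7 RL=3 RR=3


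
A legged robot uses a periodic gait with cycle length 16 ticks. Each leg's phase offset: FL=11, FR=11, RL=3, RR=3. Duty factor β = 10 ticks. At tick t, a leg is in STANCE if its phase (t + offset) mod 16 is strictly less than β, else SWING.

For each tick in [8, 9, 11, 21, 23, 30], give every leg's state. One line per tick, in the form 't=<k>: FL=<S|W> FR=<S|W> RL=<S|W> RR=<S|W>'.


t=8: FL=S FR=S RL=W RR=W
t=9: FL=S FR=S RL=W RR=W
t=11: FL=S FR=S RL=W RR=W
t=21: FL=S FR=S RL=S RR=S
t=23: FL=S FR=S RL=W RR=W
t=30: FL=S FR=S RL=S RR=S

t=8: phase=(3,3,11,11) vs β=10 → FL=S FR=S RL=W RR=W
t=9: phase=(4,4,12,12) vs β=10 → FL=S FR=S RL=W RR=W
t=11: phase=(6,6,14,14) vs β=10 → FL=S FR=S RL=W RR=W
t=21: phase=(0,0,8,8) vs β=10 → FL=S FR=S RL=S RR=S
t=23: phase=(2,2,10,10) vs β=10 → FL=S FR=S RL=W RR=W
t=30: phase=(9,9,1,1) vs β=10 → FL=S FR=S RL=S RR=S


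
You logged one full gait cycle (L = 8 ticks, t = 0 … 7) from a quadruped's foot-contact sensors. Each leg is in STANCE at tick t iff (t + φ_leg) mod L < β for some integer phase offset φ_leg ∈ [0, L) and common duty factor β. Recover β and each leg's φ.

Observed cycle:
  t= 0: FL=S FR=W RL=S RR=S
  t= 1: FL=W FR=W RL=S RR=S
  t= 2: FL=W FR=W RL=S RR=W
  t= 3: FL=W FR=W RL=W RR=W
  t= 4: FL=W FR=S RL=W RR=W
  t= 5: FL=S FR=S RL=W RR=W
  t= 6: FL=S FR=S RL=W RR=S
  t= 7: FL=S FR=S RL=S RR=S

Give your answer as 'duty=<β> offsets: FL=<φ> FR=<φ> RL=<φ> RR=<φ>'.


duty β = stance ticks per leg = 4
FL: stance ticks = 4; W→S at t=5 → φ=3
FR: stance ticks = 4; W→S at t=4 → φ=4
RL: stance ticks = 4; W→S at t=7 → φ=1
RR: stance ticks = 4; W→S at t=6 → φ=2

duty=4 offsets: FL=3 FR=4 RL=1 RR=2


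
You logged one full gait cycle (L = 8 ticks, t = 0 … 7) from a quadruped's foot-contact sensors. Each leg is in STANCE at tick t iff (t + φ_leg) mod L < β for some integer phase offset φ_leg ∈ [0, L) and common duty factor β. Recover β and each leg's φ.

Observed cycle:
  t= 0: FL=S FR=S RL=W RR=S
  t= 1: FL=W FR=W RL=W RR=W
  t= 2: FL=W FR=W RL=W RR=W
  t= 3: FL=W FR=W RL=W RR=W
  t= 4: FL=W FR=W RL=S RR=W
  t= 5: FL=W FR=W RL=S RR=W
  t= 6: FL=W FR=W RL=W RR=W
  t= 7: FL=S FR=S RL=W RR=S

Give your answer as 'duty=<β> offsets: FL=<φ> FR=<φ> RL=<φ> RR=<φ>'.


duty β = stance ticks per leg = 2
FL: stance ticks = 2; W→S at t=7 → φ=1
FR: stance ticks = 2; W→S at t=7 → φ=1
RL: stance ticks = 2; W→S at t=4 → φ=4
RR: stance ticks = 2; W→S at t=7 → φ=1

duty=2 offsets: FL=1 FR=1 RL=4 RR=1


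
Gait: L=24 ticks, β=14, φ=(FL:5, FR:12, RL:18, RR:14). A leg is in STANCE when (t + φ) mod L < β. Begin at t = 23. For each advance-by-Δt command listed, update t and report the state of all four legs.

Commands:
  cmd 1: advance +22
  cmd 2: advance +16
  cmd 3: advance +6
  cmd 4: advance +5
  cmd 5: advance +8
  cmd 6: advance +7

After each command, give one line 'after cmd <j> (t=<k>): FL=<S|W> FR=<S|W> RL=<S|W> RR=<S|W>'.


start t=23: FL=S FR=S RL=W RR=S
cmd 1: advance +22 → t=45, phase=(2,9,15,11) → FL=S FR=S RL=W RR=S
cmd 2: advance +16 → t=61, phase=(18,1,7,3) → FL=W FR=S RL=S RR=S
cmd 3: advance +6 → t=67, phase=(0,7,13,9) → FL=S FR=S RL=S RR=S
cmd 4: advance +5 → t=72, phase=(5,12,18,14) → FL=S FR=S RL=W RR=W
cmd 5: advance +8 → t=80, phase=(13,20,2,22) → FL=S FR=W RL=S RR=W
cmd 6: advance +7 → t=87, phase=(20,3,9,5) → FL=W FR=S RL=S RR=S

after cmd 1 (t=45): FL=S FR=S RL=W RR=S
after cmd 2 (t=61): FL=W FR=S RL=S RR=S
after cmd 3 (t=67): FL=S FR=S RL=S RR=S
after cmd 4 (t=72): FL=S FR=S RL=W RR=W
after cmd 5 (t=80): FL=S FR=W RL=S RR=W
after cmd 6 (t=87): FL=W FR=S RL=S RR=S


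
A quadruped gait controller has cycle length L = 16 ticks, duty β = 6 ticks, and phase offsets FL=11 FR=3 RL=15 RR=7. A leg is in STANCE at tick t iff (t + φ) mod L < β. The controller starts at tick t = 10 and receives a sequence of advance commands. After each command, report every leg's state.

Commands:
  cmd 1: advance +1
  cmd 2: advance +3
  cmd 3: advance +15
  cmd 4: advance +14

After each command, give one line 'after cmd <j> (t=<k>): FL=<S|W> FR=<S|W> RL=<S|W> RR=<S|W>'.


start t=10: FL=S FR=W RL=W RR=S
cmd 1: advance +1 → t=11, phase=(6,14,10,2) → FL=W FR=W RL=W RR=S
cmd 2: advance +3 → t=14, phase=(9,1,13,5) → FL=W FR=S RL=W RR=S
cmd 3: advance +15 → t=29, phase=(8,0,12,4) → FL=W FR=S RL=W RR=S
cmd 4: advance +14 → t=43, phase=(6,14,10,2) → FL=W FR=W RL=W RR=S

after cmd 1 (t=11): FL=W FR=W RL=W RR=S
after cmd 2 (t=14): FL=W FR=S RL=W RR=S
after cmd 3 (t=29): FL=W FR=S RL=W RR=S
after cmd 4 (t=43): FL=W FR=W RL=W RR=S


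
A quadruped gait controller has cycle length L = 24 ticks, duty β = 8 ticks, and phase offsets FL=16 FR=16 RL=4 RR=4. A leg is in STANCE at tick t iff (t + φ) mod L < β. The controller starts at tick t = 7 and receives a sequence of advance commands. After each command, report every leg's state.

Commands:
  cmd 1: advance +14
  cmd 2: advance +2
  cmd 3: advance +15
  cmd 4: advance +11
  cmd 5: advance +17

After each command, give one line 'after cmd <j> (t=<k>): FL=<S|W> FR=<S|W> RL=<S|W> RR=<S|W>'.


start t=7: FL=W FR=W RL=W RR=W
cmd 1: advance +14 → t=21, phase=(13,13,1,1) → FL=W FR=W RL=S RR=S
cmd 2: advance +2 → t=23, phase=(15,15,3,3) → FL=W FR=W RL=S RR=S
cmd 3: advance +15 → t=38, phase=(6,6,18,18) → FL=S FR=S RL=W RR=W
cmd 4: advance +11 → t=49, phase=(17,17,5,5) → FL=W FR=W RL=S RR=S
cmd 5: advance +17 → t=66, phase=(10,10,22,22) → FL=W FR=W RL=W RR=W

after cmd 1 (t=21): FL=W FR=W RL=S RR=S
after cmd 2 (t=23): FL=W FR=W RL=S RR=S
after cmd 3 (t=38): FL=S FR=S RL=W RR=W
after cmd 4 (t=49): FL=W FR=W RL=S RR=S
after cmd 5 (t=66): FL=W FR=W RL=W RR=W


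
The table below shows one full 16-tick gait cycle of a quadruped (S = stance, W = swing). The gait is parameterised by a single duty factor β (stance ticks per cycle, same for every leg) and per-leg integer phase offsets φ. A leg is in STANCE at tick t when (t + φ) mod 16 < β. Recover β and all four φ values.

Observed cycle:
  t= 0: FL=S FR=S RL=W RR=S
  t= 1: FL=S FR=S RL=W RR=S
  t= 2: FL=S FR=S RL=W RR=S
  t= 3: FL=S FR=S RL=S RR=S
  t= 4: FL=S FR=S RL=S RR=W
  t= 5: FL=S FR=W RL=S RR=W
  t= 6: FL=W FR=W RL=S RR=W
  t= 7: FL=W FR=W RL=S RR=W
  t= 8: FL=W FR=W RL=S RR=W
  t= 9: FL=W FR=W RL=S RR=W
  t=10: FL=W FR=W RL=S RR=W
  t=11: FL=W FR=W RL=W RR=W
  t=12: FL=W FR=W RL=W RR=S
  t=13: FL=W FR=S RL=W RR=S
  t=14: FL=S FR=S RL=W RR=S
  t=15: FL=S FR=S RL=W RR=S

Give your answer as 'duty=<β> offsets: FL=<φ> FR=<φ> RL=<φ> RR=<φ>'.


duty=8 offsets: FL=2 FR=3 RL=13 RR=4

duty β = stance ticks per leg = 8
FL: stance ticks = 8; W→S at t=14 → φ=2
FR: stance ticks = 8; W→S at t=13 → φ=3
RL: stance ticks = 8; W→S at t=3 → φ=13
RR: stance ticks = 8; W→S at t=12 → φ=4


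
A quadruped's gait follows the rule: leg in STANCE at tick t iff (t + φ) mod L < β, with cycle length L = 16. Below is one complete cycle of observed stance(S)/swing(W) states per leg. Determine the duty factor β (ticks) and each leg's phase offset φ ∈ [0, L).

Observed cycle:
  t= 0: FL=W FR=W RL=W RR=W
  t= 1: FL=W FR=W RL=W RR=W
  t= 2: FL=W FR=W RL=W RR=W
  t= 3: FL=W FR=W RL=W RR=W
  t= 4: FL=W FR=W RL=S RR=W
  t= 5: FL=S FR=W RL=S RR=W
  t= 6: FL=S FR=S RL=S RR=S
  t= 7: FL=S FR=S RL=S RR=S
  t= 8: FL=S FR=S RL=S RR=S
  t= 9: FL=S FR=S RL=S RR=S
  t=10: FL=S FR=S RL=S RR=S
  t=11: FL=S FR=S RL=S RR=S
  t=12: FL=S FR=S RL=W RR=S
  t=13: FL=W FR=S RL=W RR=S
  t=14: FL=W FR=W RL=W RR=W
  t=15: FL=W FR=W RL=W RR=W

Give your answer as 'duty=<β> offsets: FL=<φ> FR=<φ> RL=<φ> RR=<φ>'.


duty=8 offsets: FL=11 FR=10 RL=12 RR=10

duty β = stance ticks per leg = 8
FL: stance ticks = 8; W→S at t=5 → φ=11
FR: stance ticks = 8; W→S at t=6 → φ=10
RL: stance ticks = 8; W→S at t=4 → φ=12
RR: stance ticks = 8; W→S at t=6 → φ=10


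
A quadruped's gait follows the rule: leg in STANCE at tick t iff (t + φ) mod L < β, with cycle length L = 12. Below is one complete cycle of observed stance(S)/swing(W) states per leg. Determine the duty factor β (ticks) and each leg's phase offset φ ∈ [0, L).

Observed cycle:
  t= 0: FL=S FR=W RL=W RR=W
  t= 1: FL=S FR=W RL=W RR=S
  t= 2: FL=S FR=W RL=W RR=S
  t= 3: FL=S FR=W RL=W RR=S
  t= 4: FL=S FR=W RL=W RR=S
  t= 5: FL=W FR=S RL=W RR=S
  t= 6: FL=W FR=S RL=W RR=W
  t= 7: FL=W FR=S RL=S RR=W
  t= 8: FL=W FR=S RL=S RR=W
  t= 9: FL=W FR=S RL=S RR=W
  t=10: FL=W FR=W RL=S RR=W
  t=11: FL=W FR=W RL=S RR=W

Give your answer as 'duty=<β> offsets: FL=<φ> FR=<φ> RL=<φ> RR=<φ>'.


duty=5 offsets: FL=0 FR=7 RL=5 RR=11

duty β = stance ticks per leg = 5
FL: stance ticks = 5; W→S at t=0 → φ=0
FR: stance ticks = 5; W→S at t=5 → φ=7
RL: stance ticks = 5; W→S at t=7 → φ=5
RR: stance ticks = 5; W→S at t=1 → φ=11


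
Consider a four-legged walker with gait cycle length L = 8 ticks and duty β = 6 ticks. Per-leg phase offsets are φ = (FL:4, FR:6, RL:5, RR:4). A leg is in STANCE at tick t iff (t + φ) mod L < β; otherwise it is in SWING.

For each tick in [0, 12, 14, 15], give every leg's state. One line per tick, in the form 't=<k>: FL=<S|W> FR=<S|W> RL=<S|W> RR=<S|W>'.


t=0: FL=S FR=W RL=S RR=S
t=12: FL=S FR=S RL=S RR=S
t=14: FL=S FR=S RL=S RR=S
t=15: FL=S FR=S RL=S RR=S

t=0: phase=(4,6,5,4) vs β=6 → FL=S FR=W RL=S RR=S
t=12: phase=(0,2,1,0) vs β=6 → FL=S FR=S RL=S RR=S
t=14: phase=(2,4,3,2) vs β=6 → FL=S FR=S RL=S RR=S
t=15: phase=(3,5,4,3) vs β=6 → FL=S FR=S RL=S RR=S


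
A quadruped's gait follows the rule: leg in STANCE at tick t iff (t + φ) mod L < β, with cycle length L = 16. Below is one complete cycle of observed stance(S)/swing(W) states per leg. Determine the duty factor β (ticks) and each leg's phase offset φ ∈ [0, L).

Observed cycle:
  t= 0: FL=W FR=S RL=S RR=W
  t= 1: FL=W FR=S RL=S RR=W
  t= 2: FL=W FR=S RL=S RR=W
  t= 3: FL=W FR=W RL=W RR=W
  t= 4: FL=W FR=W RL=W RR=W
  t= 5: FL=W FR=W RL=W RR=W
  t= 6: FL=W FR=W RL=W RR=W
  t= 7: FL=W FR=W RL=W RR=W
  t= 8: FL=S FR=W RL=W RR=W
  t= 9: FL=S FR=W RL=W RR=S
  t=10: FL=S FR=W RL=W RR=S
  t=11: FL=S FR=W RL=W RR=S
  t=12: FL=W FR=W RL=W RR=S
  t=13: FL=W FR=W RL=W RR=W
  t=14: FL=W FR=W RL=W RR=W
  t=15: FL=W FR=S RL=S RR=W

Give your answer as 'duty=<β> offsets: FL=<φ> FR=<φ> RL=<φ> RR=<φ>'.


duty=4 offsets: FL=8 FR=1 RL=1 RR=7

duty β = stance ticks per leg = 4
FL: stance ticks = 4; W→S at t=8 → φ=8
FR: stance ticks = 4; W→S at t=15 → φ=1
RL: stance ticks = 4; W→S at t=15 → φ=1
RR: stance ticks = 4; W→S at t=9 → φ=7


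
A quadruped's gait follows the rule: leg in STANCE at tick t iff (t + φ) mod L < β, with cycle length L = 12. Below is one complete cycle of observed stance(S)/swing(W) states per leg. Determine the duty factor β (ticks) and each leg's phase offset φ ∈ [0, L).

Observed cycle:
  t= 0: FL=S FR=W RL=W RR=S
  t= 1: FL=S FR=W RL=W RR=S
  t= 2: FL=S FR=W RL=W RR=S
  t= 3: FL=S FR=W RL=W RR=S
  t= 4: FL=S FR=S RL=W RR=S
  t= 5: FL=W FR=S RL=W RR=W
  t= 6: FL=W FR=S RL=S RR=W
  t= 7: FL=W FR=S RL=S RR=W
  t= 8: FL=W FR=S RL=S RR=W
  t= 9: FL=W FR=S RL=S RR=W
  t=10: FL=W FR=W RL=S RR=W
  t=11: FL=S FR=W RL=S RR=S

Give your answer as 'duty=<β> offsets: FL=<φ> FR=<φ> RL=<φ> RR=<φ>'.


duty=6 offsets: FL=1 FR=8 RL=6 RR=1

duty β = stance ticks per leg = 6
FL: stance ticks = 6; W→S at t=11 → φ=1
FR: stance ticks = 6; W→S at t=4 → φ=8
RL: stance ticks = 6; W→S at t=6 → φ=6
RR: stance ticks = 6; W→S at t=11 → φ=1


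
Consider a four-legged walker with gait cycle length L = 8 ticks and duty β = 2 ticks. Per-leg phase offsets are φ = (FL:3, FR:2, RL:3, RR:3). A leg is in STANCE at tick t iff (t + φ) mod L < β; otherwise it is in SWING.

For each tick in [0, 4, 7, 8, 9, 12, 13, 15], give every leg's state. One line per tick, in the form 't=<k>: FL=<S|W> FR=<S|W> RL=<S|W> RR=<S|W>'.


t=0: FL=W FR=W RL=W RR=W
t=4: FL=W FR=W RL=W RR=W
t=7: FL=W FR=S RL=W RR=W
t=8: FL=W FR=W RL=W RR=W
t=9: FL=W FR=W RL=W RR=W
t=12: FL=W FR=W RL=W RR=W
t=13: FL=S FR=W RL=S RR=S
t=15: FL=W FR=S RL=W RR=W

t=0: phase=(3,2,3,3) vs β=2 → FL=W FR=W RL=W RR=W
t=4: phase=(7,6,7,7) vs β=2 → FL=W FR=W RL=W RR=W
t=7: phase=(2,1,2,2) vs β=2 → FL=W FR=S RL=W RR=W
t=8: phase=(3,2,3,3) vs β=2 → FL=W FR=W RL=W RR=W
t=9: phase=(4,3,4,4) vs β=2 → FL=W FR=W RL=W RR=W
t=12: phase=(7,6,7,7) vs β=2 → FL=W FR=W RL=W RR=W
t=13: phase=(0,7,0,0) vs β=2 → FL=S FR=W RL=S RR=S
t=15: phase=(2,1,2,2) vs β=2 → FL=W FR=S RL=W RR=W


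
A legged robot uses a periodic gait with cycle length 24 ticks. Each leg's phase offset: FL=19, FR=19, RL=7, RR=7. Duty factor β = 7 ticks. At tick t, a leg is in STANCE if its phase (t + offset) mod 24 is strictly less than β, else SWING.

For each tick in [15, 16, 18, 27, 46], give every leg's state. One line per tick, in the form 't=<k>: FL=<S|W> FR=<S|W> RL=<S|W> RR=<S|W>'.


t=15: FL=W FR=W RL=W RR=W
t=16: FL=W FR=W RL=W RR=W
t=18: FL=W FR=W RL=S RR=S
t=27: FL=W FR=W RL=W RR=W
t=46: FL=W FR=W RL=S RR=S

t=15: phase=(10,10,22,22) vs β=7 → FL=W FR=W RL=W RR=W
t=16: phase=(11,11,23,23) vs β=7 → FL=W FR=W RL=W RR=W
t=18: phase=(13,13,1,1) vs β=7 → FL=W FR=W RL=S RR=S
t=27: phase=(22,22,10,10) vs β=7 → FL=W FR=W RL=W RR=W
t=46: phase=(17,17,5,5) vs β=7 → FL=W FR=W RL=S RR=S


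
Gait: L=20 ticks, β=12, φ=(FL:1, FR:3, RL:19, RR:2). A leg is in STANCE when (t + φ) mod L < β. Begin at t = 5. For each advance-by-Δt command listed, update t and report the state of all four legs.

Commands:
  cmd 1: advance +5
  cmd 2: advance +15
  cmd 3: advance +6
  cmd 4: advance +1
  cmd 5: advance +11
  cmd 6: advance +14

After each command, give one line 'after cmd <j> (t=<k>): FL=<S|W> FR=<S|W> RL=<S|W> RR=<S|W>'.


after cmd 1 (t=10): FL=S FR=W RL=S RR=W
after cmd 2 (t=25): FL=S FR=S RL=S RR=S
after cmd 3 (t=31): FL=W FR=W RL=S RR=W
after cmd 4 (t=32): FL=W FR=W RL=S RR=W
after cmd 5 (t=43): FL=S FR=S RL=S RR=S
after cmd 6 (t=57): FL=W FR=S RL=W RR=W

start t=5: FL=S FR=S RL=S RR=S
cmd 1: advance +5 → t=10, phase=(11,13,9,12) → FL=S FR=W RL=S RR=W
cmd 2: advance +15 → t=25, phase=(6,8,4,7) → FL=S FR=S RL=S RR=S
cmd 3: advance +6 → t=31, phase=(12,14,10,13) → FL=W FR=W RL=S RR=W
cmd 4: advance +1 → t=32, phase=(13,15,11,14) → FL=W FR=W RL=S RR=W
cmd 5: advance +11 → t=43, phase=(4,6,2,5) → FL=S FR=S RL=S RR=S
cmd 6: advance +14 → t=57, phase=(18,0,16,19) → FL=W FR=S RL=W RR=W


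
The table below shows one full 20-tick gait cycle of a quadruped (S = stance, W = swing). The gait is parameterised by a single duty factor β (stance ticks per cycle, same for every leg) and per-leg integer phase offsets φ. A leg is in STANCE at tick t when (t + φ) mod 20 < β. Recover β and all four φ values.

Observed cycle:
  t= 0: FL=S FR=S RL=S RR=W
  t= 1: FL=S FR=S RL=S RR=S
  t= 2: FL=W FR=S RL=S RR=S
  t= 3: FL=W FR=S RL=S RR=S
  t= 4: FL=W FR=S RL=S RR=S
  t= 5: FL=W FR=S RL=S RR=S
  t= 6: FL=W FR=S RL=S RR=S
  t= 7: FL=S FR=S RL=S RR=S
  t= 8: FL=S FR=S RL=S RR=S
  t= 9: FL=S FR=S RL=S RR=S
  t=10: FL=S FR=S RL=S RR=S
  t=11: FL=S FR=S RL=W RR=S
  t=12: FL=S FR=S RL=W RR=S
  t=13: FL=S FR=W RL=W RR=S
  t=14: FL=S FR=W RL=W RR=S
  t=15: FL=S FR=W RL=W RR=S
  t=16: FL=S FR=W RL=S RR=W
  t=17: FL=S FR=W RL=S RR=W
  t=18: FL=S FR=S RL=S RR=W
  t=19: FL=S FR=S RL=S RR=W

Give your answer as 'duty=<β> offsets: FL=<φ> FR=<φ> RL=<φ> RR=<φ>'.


duty=15 offsets: FL=13 FR=2 RL=4 RR=19

duty β = stance ticks per leg = 15
FL: stance ticks = 15; W→S at t=7 → φ=13
FR: stance ticks = 15; W→S at t=18 → φ=2
RL: stance ticks = 15; W→S at t=16 → φ=4
RR: stance ticks = 15; W→S at t=1 → φ=19


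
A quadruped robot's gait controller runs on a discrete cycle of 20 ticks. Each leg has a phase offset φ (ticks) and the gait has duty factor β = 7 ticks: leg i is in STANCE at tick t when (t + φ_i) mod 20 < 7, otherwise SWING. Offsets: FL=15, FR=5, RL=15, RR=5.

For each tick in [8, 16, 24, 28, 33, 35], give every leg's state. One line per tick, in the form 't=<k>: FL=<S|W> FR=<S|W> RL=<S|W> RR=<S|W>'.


t=8: phase=(3,13,3,13) vs β=7 → FL=S FR=W RL=S RR=W
t=16: phase=(11,1,11,1) vs β=7 → FL=W FR=S RL=W RR=S
t=24: phase=(19,9,19,9) vs β=7 → FL=W FR=W RL=W RR=W
t=28: phase=(3,13,3,13) vs β=7 → FL=S FR=W RL=S RR=W
t=33: phase=(8,18,8,18) vs β=7 → FL=W FR=W RL=W RR=W
t=35: phase=(10,0,10,0) vs β=7 → FL=W FR=S RL=W RR=S

t=8: FL=S FR=W RL=S RR=W
t=16: FL=W FR=S RL=W RR=S
t=24: FL=W FR=W RL=W RR=W
t=28: FL=S FR=W RL=S RR=W
t=33: FL=W FR=W RL=W RR=W
t=35: FL=W FR=S RL=W RR=S


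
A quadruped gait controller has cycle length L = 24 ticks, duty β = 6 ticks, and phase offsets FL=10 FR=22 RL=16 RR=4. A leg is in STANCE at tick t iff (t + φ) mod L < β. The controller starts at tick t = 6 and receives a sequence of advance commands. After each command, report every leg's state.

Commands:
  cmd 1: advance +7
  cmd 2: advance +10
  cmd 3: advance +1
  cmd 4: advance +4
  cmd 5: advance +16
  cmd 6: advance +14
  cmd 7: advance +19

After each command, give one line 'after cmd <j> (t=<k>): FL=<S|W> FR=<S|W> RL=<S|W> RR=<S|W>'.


start t=6: FL=W FR=S RL=W RR=W
cmd 1: advance +7 → t=13, phase=(23,11,5,17) → FL=W FR=W RL=S RR=W
cmd 2: advance +10 → t=23, phase=(9,21,15,3) → FL=W FR=W RL=W RR=S
cmd 3: advance +1 → t=24, phase=(10,22,16,4) → FL=W FR=W RL=W RR=S
cmd 4: advance +4 → t=28, phase=(14,2,20,8) → FL=W FR=S RL=W RR=W
cmd 5: advance +16 → t=44, phase=(6,18,12,0) → FL=W FR=W RL=W RR=S
cmd 6: advance +14 → t=58, phase=(20,8,2,14) → FL=W FR=W RL=S RR=W
cmd 7: advance +19 → t=77, phase=(15,3,21,9) → FL=W FR=S RL=W RR=W

after cmd 1 (t=13): FL=W FR=W RL=S RR=W
after cmd 2 (t=23): FL=W FR=W RL=W RR=S
after cmd 3 (t=24): FL=W FR=W RL=W RR=S
after cmd 4 (t=28): FL=W FR=S RL=W RR=W
after cmd 5 (t=44): FL=W FR=W RL=W RR=S
after cmd 6 (t=58): FL=W FR=W RL=S RR=W
after cmd 7 (t=77): FL=W FR=S RL=W RR=W


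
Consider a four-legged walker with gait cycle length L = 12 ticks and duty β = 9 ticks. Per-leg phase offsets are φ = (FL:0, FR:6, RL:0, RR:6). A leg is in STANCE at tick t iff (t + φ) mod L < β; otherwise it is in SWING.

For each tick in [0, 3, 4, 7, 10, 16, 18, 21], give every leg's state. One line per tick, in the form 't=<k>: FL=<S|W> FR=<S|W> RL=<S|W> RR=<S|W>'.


t=0: FL=S FR=S RL=S RR=S
t=3: FL=S FR=W RL=S RR=W
t=4: FL=S FR=W RL=S RR=W
t=7: FL=S FR=S RL=S RR=S
t=10: FL=W FR=S RL=W RR=S
t=16: FL=S FR=W RL=S RR=W
t=18: FL=S FR=S RL=S RR=S
t=21: FL=W FR=S RL=W RR=S

t=0: phase=(0,6,0,6) vs β=9 → FL=S FR=S RL=S RR=S
t=3: phase=(3,9,3,9) vs β=9 → FL=S FR=W RL=S RR=W
t=4: phase=(4,10,4,10) vs β=9 → FL=S FR=W RL=S RR=W
t=7: phase=(7,1,7,1) vs β=9 → FL=S FR=S RL=S RR=S
t=10: phase=(10,4,10,4) vs β=9 → FL=W FR=S RL=W RR=S
t=16: phase=(4,10,4,10) vs β=9 → FL=S FR=W RL=S RR=W
t=18: phase=(6,0,6,0) vs β=9 → FL=S FR=S RL=S RR=S
t=21: phase=(9,3,9,3) vs β=9 → FL=W FR=S RL=W RR=S


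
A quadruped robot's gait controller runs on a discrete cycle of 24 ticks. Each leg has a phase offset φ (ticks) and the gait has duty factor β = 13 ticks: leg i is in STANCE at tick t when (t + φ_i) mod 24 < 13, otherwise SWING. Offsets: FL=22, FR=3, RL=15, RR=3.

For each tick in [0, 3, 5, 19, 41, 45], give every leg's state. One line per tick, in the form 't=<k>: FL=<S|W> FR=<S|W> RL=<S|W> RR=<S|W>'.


t=0: FL=W FR=S RL=W RR=S
t=3: FL=S FR=S RL=W RR=S
t=5: FL=S FR=S RL=W RR=S
t=19: FL=W FR=W RL=S RR=W
t=41: FL=W FR=W RL=S RR=W
t=45: FL=W FR=S RL=S RR=S

t=0: phase=(22,3,15,3) vs β=13 → FL=W FR=S RL=W RR=S
t=3: phase=(1,6,18,6) vs β=13 → FL=S FR=S RL=W RR=S
t=5: phase=(3,8,20,8) vs β=13 → FL=S FR=S RL=W RR=S
t=19: phase=(17,22,10,22) vs β=13 → FL=W FR=W RL=S RR=W
t=41: phase=(15,20,8,20) vs β=13 → FL=W FR=W RL=S RR=W
t=45: phase=(19,0,12,0) vs β=13 → FL=W FR=S RL=S RR=S


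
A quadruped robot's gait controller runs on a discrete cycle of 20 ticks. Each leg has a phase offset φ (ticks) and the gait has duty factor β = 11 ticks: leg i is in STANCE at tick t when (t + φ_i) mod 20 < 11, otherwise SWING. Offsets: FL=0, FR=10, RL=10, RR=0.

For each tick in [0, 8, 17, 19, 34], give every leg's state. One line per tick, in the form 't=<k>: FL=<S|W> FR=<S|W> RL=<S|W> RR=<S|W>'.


t=0: phase=(0,10,10,0) vs β=11 → FL=S FR=S RL=S RR=S
t=8: phase=(8,18,18,8) vs β=11 → FL=S FR=W RL=W RR=S
t=17: phase=(17,7,7,17) vs β=11 → FL=W FR=S RL=S RR=W
t=19: phase=(19,9,9,19) vs β=11 → FL=W FR=S RL=S RR=W
t=34: phase=(14,4,4,14) vs β=11 → FL=W FR=S RL=S RR=W

t=0: FL=S FR=S RL=S RR=S
t=8: FL=S FR=W RL=W RR=S
t=17: FL=W FR=S RL=S RR=W
t=19: FL=W FR=S RL=S RR=W
t=34: FL=W FR=S RL=S RR=W


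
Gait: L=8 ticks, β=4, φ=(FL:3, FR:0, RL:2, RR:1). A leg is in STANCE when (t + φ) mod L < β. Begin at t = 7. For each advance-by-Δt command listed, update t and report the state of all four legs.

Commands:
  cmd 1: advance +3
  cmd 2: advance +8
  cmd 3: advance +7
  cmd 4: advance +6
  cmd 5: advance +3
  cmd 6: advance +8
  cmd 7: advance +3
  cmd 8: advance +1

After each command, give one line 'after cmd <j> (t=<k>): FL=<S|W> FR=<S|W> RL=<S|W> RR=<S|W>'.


start t=7: FL=S FR=W RL=S RR=S
cmd 1: advance +3 → t=10, phase=(5,2,4,3) → FL=W FR=S RL=W RR=S
cmd 2: advance +8 → t=18, phase=(5,2,4,3) → FL=W FR=S RL=W RR=S
cmd 3: advance +7 → t=25, phase=(4,1,3,2) → FL=W FR=S RL=S RR=S
cmd 4: advance +6 → t=31, phase=(2,7,1,0) → FL=S FR=W RL=S RR=S
cmd 5: advance +3 → t=34, phase=(5,2,4,3) → FL=W FR=S RL=W RR=S
cmd 6: advance +8 → t=42, phase=(5,2,4,3) → FL=W FR=S RL=W RR=S
cmd 7: advance +3 → t=45, phase=(0,5,7,6) → FL=S FR=W RL=W RR=W
cmd 8: advance +1 → t=46, phase=(1,6,0,7) → FL=S FR=W RL=S RR=W

after cmd 1 (t=10): FL=W FR=S RL=W RR=S
after cmd 2 (t=18): FL=W FR=S RL=W RR=S
after cmd 3 (t=25): FL=W FR=S RL=S RR=S
after cmd 4 (t=31): FL=S FR=W RL=S RR=S
after cmd 5 (t=34): FL=W FR=S RL=W RR=S
after cmd 6 (t=42): FL=W FR=S RL=W RR=S
after cmd 7 (t=45): FL=S FR=W RL=W RR=W
after cmd 8 (t=46): FL=S FR=W RL=S RR=W


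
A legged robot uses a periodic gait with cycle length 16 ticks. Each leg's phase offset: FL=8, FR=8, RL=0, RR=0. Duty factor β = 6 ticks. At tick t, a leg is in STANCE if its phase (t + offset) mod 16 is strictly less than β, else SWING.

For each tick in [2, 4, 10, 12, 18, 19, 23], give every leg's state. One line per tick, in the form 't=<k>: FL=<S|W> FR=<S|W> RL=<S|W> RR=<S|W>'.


t=2: phase=(10,10,2,2) vs β=6 → FL=W FR=W RL=S RR=S
t=4: phase=(12,12,4,4) vs β=6 → FL=W FR=W RL=S RR=S
t=10: phase=(2,2,10,10) vs β=6 → FL=S FR=S RL=W RR=W
t=12: phase=(4,4,12,12) vs β=6 → FL=S FR=S RL=W RR=W
t=18: phase=(10,10,2,2) vs β=6 → FL=W FR=W RL=S RR=S
t=19: phase=(11,11,3,3) vs β=6 → FL=W FR=W RL=S RR=S
t=23: phase=(15,15,7,7) vs β=6 → FL=W FR=W RL=W RR=W

t=2: FL=W FR=W RL=S RR=S
t=4: FL=W FR=W RL=S RR=S
t=10: FL=S FR=S RL=W RR=W
t=12: FL=S FR=S RL=W RR=W
t=18: FL=W FR=W RL=S RR=S
t=19: FL=W FR=W RL=S RR=S
t=23: FL=W FR=W RL=W RR=W


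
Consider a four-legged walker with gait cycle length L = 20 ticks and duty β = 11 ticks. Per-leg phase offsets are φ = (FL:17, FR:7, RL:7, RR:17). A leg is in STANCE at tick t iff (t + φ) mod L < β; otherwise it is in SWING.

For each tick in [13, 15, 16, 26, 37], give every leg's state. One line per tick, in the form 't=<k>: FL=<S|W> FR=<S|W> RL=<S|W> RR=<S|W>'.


t=13: FL=S FR=S RL=S RR=S
t=15: FL=W FR=S RL=S RR=W
t=16: FL=W FR=S RL=S RR=W
t=26: FL=S FR=W RL=W RR=S
t=37: FL=W FR=S RL=S RR=W

t=13: phase=(10,0,0,10) vs β=11 → FL=S FR=S RL=S RR=S
t=15: phase=(12,2,2,12) vs β=11 → FL=W FR=S RL=S RR=W
t=16: phase=(13,3,3,13) vs β=11 → FL=W FR=S RL=S RR=W
t=26: phase=(3,13,13,3) vs β=11 → FL=S FR=W RL=W RR=S
t=37: phase=(14,4,4,14) vs β=11 → FL=W FR=S RL=S RR=W


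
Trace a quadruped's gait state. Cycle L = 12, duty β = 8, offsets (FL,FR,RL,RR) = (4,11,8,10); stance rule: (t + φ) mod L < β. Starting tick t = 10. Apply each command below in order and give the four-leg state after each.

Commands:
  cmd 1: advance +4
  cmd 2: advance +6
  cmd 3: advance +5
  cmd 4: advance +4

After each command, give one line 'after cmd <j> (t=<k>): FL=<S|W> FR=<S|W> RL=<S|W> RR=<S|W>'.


after cmd 1 (t=14): FL=S FR=S RL=W RR=S
after cmd 2 (t=20): FL=S FR=S RL=S RR=S
after cmd 3 (t=25): FL=S FR=S RL=W RR=W
after cmd 4 (t=29): FL=W FR=S RL=S RR=S

start t=10: FL=S FR=W RL=S RR=W
cmd 1: advance +4 → t=14, phase=(6,1,10,0) → FL=S FR=S RL=W RR=S
cmd 2: advance +6 → t=20, phase=(0,7,4,6) → FL=S FR=S RL=S RR=S
cmd 3: advance +5 → t=25, phase=(5,0,9,11) → FL=S FR=S RL=W RR=W
cmd 4: advance +4 → t=29, phase=(9,4,1,3) → FL=W FR=S RL=S RR=S


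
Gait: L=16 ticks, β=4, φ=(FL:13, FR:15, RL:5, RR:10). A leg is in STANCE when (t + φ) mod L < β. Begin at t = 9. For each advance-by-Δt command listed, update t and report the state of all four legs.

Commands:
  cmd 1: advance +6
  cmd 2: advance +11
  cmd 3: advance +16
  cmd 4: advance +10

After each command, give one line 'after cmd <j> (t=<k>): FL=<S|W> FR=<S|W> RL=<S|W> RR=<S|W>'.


after cmd 1 (t=15): FL=W FR=W RL=W RR=W
after cmd 2 (t=26): FL=W FR=W RL=W RR=W
after cmd 3 (t=42): FL=W FR=W RL=W RR=W
after cmd 4 (t=52): FL=S FR=S RL=W RR=W

start t=9: FL=W FR=W RL=W RR=S
cmd 1: advance +6 → t=15, phase=(12,14,4,9) → FL=W FR=W RL=W RR=W
cmd 2: advance +11 → t=26, phase=(7,9,15,4) → FL=W FR=W RL=W RR=W
cmd 3: advance +16 → t=42, phase=(7,9,15,4) → FL=W FR=W RL=W RR=W
cmd 4: advance +10 → t=52, phase=(1,3,9,14) → FL=S FR=S RL=W RR=W


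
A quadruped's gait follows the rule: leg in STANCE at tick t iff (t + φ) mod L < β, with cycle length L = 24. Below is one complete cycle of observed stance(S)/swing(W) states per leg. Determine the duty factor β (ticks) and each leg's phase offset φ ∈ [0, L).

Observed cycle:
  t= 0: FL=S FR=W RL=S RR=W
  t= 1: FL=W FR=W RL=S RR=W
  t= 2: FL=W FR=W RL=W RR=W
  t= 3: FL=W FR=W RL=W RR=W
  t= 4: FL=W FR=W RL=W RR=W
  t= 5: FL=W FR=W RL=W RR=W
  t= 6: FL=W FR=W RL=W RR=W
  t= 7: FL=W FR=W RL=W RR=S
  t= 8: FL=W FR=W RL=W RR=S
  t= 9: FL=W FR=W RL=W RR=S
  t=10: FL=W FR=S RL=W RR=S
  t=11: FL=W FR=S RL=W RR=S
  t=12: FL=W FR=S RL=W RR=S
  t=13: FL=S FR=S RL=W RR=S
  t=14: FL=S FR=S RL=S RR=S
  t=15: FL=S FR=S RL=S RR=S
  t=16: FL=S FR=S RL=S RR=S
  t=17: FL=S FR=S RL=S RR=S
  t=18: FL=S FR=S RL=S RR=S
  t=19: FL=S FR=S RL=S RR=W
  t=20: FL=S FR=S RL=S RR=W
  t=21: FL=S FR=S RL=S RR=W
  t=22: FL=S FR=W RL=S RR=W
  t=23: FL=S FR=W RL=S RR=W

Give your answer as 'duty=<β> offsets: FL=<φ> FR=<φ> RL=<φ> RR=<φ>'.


duty β = stance ticks per leg = 12
FL: stance ticks = 12; W→S at t=13 → φ=11
FR: stance ticks = 12; W→S at t=10 → φ=14
RL: stance ticks = 12; W→S at t=14 → φ=10
RR: stance ticks = 12; W→S at t=7 → φ=17

duty=12 offsets: FL=11 FR=14 RL=10 RR=17


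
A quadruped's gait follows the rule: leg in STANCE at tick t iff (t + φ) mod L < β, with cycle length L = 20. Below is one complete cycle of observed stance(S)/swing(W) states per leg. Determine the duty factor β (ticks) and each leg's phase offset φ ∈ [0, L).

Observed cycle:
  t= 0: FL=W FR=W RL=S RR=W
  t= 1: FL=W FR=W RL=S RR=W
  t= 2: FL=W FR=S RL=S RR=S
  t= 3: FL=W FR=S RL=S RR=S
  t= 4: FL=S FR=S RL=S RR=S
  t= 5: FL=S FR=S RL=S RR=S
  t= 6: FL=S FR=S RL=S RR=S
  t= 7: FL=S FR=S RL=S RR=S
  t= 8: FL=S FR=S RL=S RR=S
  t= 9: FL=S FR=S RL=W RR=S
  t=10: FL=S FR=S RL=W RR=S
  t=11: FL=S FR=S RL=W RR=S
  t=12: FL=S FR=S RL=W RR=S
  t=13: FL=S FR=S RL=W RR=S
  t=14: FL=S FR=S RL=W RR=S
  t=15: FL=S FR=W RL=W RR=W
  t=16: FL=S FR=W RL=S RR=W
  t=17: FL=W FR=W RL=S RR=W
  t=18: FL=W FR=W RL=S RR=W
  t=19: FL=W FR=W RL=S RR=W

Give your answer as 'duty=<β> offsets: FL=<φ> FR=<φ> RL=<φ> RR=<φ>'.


duty β = stance ticks per leg = 13
FL: stance ticks = 13; W→S at t=4 → φ=16
FR: stance ticks = 13; W→S at t=2 → φ=18
RL: stance ticks = 13; W→S at t=16 → φ=4
RR: stance ticks = 13; W→S at t=2 → φ=18

duty=13 offsets: FL=16 FR=18 RL=4 RR=18


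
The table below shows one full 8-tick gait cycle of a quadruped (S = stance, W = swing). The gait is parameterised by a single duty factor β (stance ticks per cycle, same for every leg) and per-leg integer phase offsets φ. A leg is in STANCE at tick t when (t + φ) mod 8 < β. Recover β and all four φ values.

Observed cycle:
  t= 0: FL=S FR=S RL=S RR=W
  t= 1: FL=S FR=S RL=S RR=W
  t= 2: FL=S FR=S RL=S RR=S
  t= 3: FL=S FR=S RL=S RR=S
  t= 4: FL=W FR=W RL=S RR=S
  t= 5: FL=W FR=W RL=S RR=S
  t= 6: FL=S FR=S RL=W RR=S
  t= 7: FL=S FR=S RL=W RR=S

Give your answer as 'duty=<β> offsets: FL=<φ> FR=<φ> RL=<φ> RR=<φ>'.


duty β = stance ticks per leg = 6
FL: stance ticks = 6; W→S at t=6 → φ=2
FR: stance ticks = 6; W→S at t=6 → φ=2
RL: stance ticks = 6; W→S at t=0 → φ=0
RR: stance ticks = 6; W→S at t=2 → φ=6

duty=6 offsets: FL=2 FR=2 RL=0 RR=6


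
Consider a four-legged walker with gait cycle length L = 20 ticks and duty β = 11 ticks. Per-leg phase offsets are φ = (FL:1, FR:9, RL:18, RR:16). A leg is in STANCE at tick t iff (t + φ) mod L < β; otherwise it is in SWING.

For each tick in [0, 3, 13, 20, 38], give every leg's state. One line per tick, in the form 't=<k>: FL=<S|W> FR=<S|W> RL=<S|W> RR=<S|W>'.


t=0: FL=S FR=S RL=W RR=W
t=3: FL=S FR=W RL=S RR=W
t=13: FL=W FR=S RL=W RR=S
t=20: FL=S FR=S RL=W RR=W
t=38: FL=W FR=S RL=W RR=W

t=0: phase=(1,9,18,16) vs β=11 → FL=S FR=S RL=W RR=W
t=3: phase=(4,12,1,19) vs β=11 → FL=S FR=W RL=S RR=W
t=13: phase=(14,2,11,9) vs β=11 → FL=W FR=S RL=W RR=S
t=20: phase=(1,9,18,16) vs β=11 → FL=S FR=S RL=W RR=W
t=38: phase=(19,7,16,14) vs β=11 → FL=W FR=S RL=W RR=W


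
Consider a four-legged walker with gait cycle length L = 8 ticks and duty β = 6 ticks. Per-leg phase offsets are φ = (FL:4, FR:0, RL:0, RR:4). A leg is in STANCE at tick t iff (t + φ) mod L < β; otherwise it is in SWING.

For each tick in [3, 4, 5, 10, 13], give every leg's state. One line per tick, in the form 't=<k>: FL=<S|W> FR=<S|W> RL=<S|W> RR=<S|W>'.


t=3: FL=W FR=S RL=S RR=W
t=4: FL=S FR=S RL=S RR=S
t=5: FL=S FR=S RL=S RR=S
t=10: FL=W FR=S RL=S RR=W
t=13: FL=S FR=S RL=S RR=S

t=3: phase=(7,3,3,7) vs β=6 → FL=W FR=S RL=S RR=W
t=4: phase=(0,4,4,0) vs β=6 → FL=S FR=S RL=S RR=S
t=5: phase=(1,5,5,1) vs β=6 → FL=S FR=S RL=S RR=S
t=10: phase=(6,2,2,6) vs β=6 → FL=W FR=S RL=S RR=W
t=13: phase=(1,5,5,1) vs β=6 → FL=S FR=S RL=S RR=S


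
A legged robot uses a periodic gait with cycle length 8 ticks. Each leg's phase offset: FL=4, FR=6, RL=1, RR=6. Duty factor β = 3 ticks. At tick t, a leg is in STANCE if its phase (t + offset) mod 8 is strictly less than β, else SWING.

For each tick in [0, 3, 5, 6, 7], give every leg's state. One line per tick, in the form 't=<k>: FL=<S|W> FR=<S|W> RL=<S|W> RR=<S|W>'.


t=0: FL=W FR=W RL=S RR=W
t=3: FL=W FR=S RL=W RR=S
t=5: FL=S FR=W RL=W RR=W
t=6: FL=S FR=W RL=W RR=W
t=7: FL=W FR=W RL=S RR=W

t=0: phase=(4,6,1,6) vs β=3 → FL=W FR=W RL=S RR=W
t=3: phase=(7,1,4,1) vs β=3 → FL=W FR=S RL=W RR=S
t=5: phase=(1,3,6,3) vs β=3 → FL=S FR=W RL=W RR=W
t=6: phase=(2,4,7,4) vs β=3 → FL=S FR=W RL=W RR=W
t=7: phase=(3,5,0,5) vs β=3 → FL=W FR=W RL=S RR=W


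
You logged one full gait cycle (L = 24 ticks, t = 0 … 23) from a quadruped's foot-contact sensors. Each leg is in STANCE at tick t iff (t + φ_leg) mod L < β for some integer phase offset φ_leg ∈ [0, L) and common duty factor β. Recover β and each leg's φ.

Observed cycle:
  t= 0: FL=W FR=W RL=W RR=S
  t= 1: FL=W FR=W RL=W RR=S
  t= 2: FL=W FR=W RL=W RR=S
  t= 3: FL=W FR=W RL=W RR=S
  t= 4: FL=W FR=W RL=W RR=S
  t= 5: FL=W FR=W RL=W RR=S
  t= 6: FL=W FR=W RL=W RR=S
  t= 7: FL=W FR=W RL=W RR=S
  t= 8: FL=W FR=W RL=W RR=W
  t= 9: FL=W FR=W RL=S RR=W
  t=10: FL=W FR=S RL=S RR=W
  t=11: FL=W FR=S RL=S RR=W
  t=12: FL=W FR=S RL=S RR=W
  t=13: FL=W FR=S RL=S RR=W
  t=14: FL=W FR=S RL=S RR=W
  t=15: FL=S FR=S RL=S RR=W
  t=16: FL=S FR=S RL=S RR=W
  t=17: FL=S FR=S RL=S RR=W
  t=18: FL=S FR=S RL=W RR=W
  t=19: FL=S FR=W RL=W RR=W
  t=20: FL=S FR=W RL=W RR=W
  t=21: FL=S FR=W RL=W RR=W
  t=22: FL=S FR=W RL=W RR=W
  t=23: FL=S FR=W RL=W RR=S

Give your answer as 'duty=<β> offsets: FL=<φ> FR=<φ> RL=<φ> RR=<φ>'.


duty=9 offsets: FL=9 FR=14 RL=15 RR=1

duty β = stance ticks per leg = 9
FL: stance ticks = 9; W→S at t=15 → φ=9
FR: stance ticks = 9; W→S at t=10 → φ=14
RL: stance ticks = 9; W→S at t=9 → φ=15
RR: stance ticks = 9; W→S at t=23 → φ=1
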